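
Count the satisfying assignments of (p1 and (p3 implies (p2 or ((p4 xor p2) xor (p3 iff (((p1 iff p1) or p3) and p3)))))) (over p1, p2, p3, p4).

7

p1 | p2 | p3 | p4 | (p4 xor p2) | (p1 iff p1) | ((p1 iff p1) or p3) | (((p1 iff p1) or p3) and p3) | φ
-- | -- | -- | -- | ----------- | ----------- | ------------------- | ---------------------------- | -
T  | T  | T  | T  |      F      |      T      |          T          |              T               | T
T  | T  | T  | F  |      T      |      T      |          T          |              T               | T
T  | T  | F  | T  |      F      |      T      |          T          |              F               | T
T  | T  | F  | F  |      T      |      T      |          T          |              F               | T
T  | F  | T  | T  |      T      |      T      |          T          |              T               | F
T  | F  | T  | F  |      F      |      T      |          T          |              T               | T
T  | F  | F  | T  |      T      |      T      |          T          |              F               | T
T  | F  | F  | F  |      F      |      T      |          T          |              F               | T
F  | T  | T  | T  |      F      |      T      |          T          |              T               | F
F  | T  | T  | F  |      T      |      T      |          T          |              T               | F
F  | T  | F  | T  |      F      |      T      |          T          |              F               | F
F  | T  | F  | F  |      T      |      T      |          T          |              F               | F
F  | F  | T  | T  |      T      |      T      |          T          |              T               | F
F  | F  | T  | F  |      F      |      T      |          T          |              T               | F
F  | F  | F  | T  |      T      |      T      |          T          |              F               | F
F  | F  | F  | F  |      F      |      T      |          T          |              F               | F
The formula is true on 7 of the 16 rows.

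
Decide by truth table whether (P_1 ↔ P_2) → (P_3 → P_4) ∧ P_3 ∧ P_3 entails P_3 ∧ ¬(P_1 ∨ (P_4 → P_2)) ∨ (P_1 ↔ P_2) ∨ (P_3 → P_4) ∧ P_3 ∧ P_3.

P_1  P_2  P_3  P_4  |  φ  ψ
 T    T    T    T   |  T  T
 T    T    T    F   |  F  T
 T    T    F    T   |  F  T
 T    T    F    F   |  F  T
 T    F    T    T   |  T  T
 T    F    T    F   |  T  F
 T    F    F    T   |  T  F
 T    F    F    F   |  T  F
 F    T    T    T   |  T  T
 F    T    T    F   |  T  F
 F    T    F    T   |  T  F
 F    T    F    F   |  T  F
 F    F    T    T   |  T  T
 F    F    T    F   |  F  T
 F    F    F    T   |  F  T
 F    F    F    F   |  F  T
At P_1=T, P_2=F, P_3=T, P_4=F we have φ true but ψ false, so φ does not entail ψ.

no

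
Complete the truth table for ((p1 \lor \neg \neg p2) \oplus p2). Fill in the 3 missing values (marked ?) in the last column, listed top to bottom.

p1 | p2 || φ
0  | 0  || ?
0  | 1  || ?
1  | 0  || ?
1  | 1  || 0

0, 0, 1

Row p1=0, p2=0: (p1 \lor \neg \neg p2) = 0, so the formula = 0.
Row p1=0, p2=1: (p1 \lor \neg \neg p2) = 1, so the formula = 0.
Row p1=1, p2=0: (p1 \lor \neg \neg p2) = 1, so the formula = 1.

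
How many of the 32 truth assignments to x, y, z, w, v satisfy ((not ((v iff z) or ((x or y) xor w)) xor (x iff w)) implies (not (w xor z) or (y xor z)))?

29

x  y  z  w  v  |  φ
0  0  0  0  0  |  1
0  0  0  0  1  |  1
0  0  0  1  0  |  1
0  0  0  1  1  |  1
0  0  1  0  0  |  1
0  0  1  0  1  |  1
0  0  1  1  0  |  1
0  0  1  1  1  |  1
0  1  0  0  0  |  1
0  1  0  0  1  |  1
0  1  0  1  0  |  1
0  1  0  1  1  |  1
0  1  1  0  0  |  0
0  1  1  0  1  |  0
0  1  1  1  0  |  1
0  1  1  1  1  |  1
1  0  0  0  0  |  1
1  0  0  0  1  |  1
1  0  0  1  0  |  0
1  0  0  1  1  |  1
1  0  1  0  0  |  1
1  0  1  0  1  |  1
1  0  1  1  0  |  1
1  0  1  1  1  |  1
1  1  0  0  0  |  1
1  1  0  0  1  |  1
1  1  0  1  0  |  1
1  1  0  1  1  |  1
1  1  1  0  0  |  1
1  1  1  0  1  |  1
1  1  1  1  0  |  1
1  1  1  1  1  |  1
The formula is true on 29 of the 32 rows.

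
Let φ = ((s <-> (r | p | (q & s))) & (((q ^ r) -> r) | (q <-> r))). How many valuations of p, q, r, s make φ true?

6

p  q  r  s     (q & s)  (r | p | (q & s))  (s <-> (r | p | (q & s)))  (q ^ r)  ((q ^ r) -> r)  (q <-> r)  (((q ^ r) -> r) | (q <-> r))  φ
T  T  T  T        T             T                      T                 F           T             T                   T                T
T  T  T  F        F             T                      F                 F           T             T                   T                F
T  T  F  T        T             T                      T                 T           F             F                   F                F
T  T  F  F        F             T                      F                 T           F             F                   F                F
T  F  T  T        F             T                      T                 T           T             F                   T                T
T  F  T  F        F             T                      F                 T           T             F                   T                F
T  F  F  T        F             T                      T                 F           T             T                   T                T
T  F  F  F        F             T                      F                 F           T             T                   T                F
F  T  T  T        T             T                      T                 F           T             T                   T                T
F  T  T  F        F             T                      F                 F           T             T                   T                F
F  T  F  T        T             T                      T                 T           F             F                   F                F
F  T  F  F        F             F                      T                 T           F             F                   F                F
F  F  T  T        F             T                      T                 T           T             F                   T                T
F  F  T  F        F             T                      F                 T           T             F                   T                F
F  F  F  T        F             F                      F                 F           T             T                   T                F
F  F  F  F        F             F                      T                 F           T             T                   T                T
The formula is true on 6 of the 16 rows.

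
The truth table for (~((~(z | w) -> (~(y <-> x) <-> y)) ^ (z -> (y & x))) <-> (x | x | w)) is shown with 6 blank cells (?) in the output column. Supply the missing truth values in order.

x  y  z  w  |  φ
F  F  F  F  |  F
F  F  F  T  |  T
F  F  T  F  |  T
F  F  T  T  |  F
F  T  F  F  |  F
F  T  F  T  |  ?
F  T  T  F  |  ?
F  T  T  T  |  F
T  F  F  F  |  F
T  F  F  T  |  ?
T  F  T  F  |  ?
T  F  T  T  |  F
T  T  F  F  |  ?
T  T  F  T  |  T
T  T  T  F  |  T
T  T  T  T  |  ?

T, T, T, F, F, T

Row x=F, y=T, z=F, w=T: ~((~(z | w) -> (~(y <-> x) <-> y)) ^ (z -> (y & x))) = T, (x | x | w) = T, so the formula = T.
Row x=F, y=T, z=T, w=F: ~((~(z | w) -> (~(y <-> x) <-> y)) ^ (z -> (y & x))) = F, (x | x | w) = F, so the formula = T.
Row x=T, y=F, z=F, w=T: ~((~(z | w) -> (~(y <-> x) <-> y)) ^ (z -> (y & x))) = T, (x | x | w) = T, so the formula = T.
Row x=T, y=F, z=T, w=F: ~((~(z | w) -> (~(y <-> x) <-> y)) ^ (z -> (y & x))) = F, (x | x | w) = T, so the formula = F.
Row x=T, y=T, z=F, w=F: ~((~(z | w) -> (~(y <-> x) <-> y)) ^ (z -> (y & x))) = F, (x | x | w) = T, so the formula = F.
Row x=T, y=T, z=T, w=T: ~((~(z | w) -> (~(y <-> x) <-> y)) ^ (z -> (y & x))) = T, (x | x | w) = T, so the formula = T.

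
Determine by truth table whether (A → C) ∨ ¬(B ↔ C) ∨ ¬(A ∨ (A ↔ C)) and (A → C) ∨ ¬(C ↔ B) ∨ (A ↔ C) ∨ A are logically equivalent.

A  B  C  |  φ  ψ
F  F  F  |  T  T
F  F  T  |  T  T
F  T  F  |  T  T
F  T  T  |  T  T
T  F  F  |  F  T
T  F  T  |  T  T
T  T  F  |  T  T
T  T  T  |  T  T
The columns differ at A=T, B=F, C=F (φ=F, ψ=T), so they are not equivalent.

not equivalent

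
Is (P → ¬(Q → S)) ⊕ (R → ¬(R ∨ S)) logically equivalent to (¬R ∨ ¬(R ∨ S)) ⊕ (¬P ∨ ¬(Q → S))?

equivalent

  P   |   Q   |   R   |   S   ||   φ   |   ψ  
False | False | False | False || False | False
False | False | False |  True || False | False
False | False |  True | False ||  True |  True
False | False |  True |  True ||  True |  True
False |  True | False | False || False | False
False |  True | False |  True || False | False
False |  True |  True | False ||  True |  True
False |  True |  True |  True ||  True |  True
 True | False | False | False ||  True |  True
 True | False | False |  True ||  True |  True
 True | False |  True | False || False | False
 True | False |  True |  True || False | False
 True |  True | False | False || False | False
 True |  True | False |  True ||  True |  True
 True |  True |  True | False ||  True |  True
 True |  True |  True |  True || False | False
The columns for φ and ψ agree on every row, so they are logically equivalent.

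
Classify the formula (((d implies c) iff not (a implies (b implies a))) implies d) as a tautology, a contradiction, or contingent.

a  b  c  d  |  (d implies c)  (b implies a)  (a implies (b implies a))  φ
T  T  T  T  |        T              T                    T              T
T  T  T  F  |        T              T                    T              T
T  T  F  T  |        F              T                    T              T
T  T  F  F  |        T              T                    T              T
T  F  T  T  |        T              T                    T              T
T  F  T  F  |        T              T                    T              T
T  F  F  T  |        F              T                    T              T
T  F  F  F  |        T              T                    T              T
F  T  T  T  |        T              F                    T              T
F  T  T  F  |        T              F                    T              T
F  T  F  T  |        F              F                    T              T
F  T  F  F  |        T              F                    T              T
F  F  T  T  |        T              T                    T              T
F  F  T  F  |        T              T                    T              T
F  F  F  T  |        F              T                    T              T
F  F  F  F  |        T              T                    T              T
Every row is T, so the formula is a tautology.

tautology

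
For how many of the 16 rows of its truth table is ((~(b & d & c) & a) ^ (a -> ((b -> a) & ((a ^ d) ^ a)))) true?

13

a | b | c | d | (b & d & c) | ~(b & d & c) | (~(b & d & c) & a) | (b -> a) | (a ^ d) | ((a ^ d) ^ a) | ((b -> a) & ((a ^ d) ^ a)) | φ
- | - | - | - | ----------- | ------------ | ------------------ | -------- | ------- | ------------- | -------------------------- | -
1 | 1 | 1 | 1 |      1      |      0       |         0          |    1     |    0    |       1       |             1              | 1
1 | 1 | 1 | 0 |      0      |      1       |         1          |    1     |    1    |       0       |             0              | 1
1 | 1 | 0 | 1 |      0      |      1       |         1          |    1     |    0    |       1       |             1              | 0
1 | 1 | 0 | 0 |      0      |      1       |         1          |    1     |    1    |       0       |             0              | 1
1 | 0 | 1 | 1 |      0      |      1       |         1          |    1     |    0    |       1       |             1              | 0
1 | 0 | 1 | 0 |      0      |      1       |         1          |    1     |    1    |       0       |             0              | 1
1 | 0 | 0 | 1 |      0      |      1       |         1          |    1     |    0    |       1       |             1              | 0
1 | 0 | 0 | 0 |      0      |      1       |         1          |    1     |    1    |       0       |             0              | 1
0 | 1 | 1 | 1 |      1      |      0       |         0          |    0     |    1    |       1       |             0              | 1
0 | 1 | 1 | 0 |      0      |      1       |         0          |    0     |    0    |       0       |             0              | 1
0 | 1 | 0 | 1 |      0      |      1       |         0          |    0     |    1    |       1       |             0              | 1
0 | 1 | 0 | 0 |      0      |      1       |         0          |    0     |    0    |       0       |             0              | 1
0 | 0 | 1 | 1 |      0      |      1       |         0          |    1     |    1    |       1       |             1              | 1
0 | 0 | 1 | 0 |      0      |      1       |         0          |    1     |    0    |       0       |             0              | 1
0 | 0 | 0 | 1 |      0      |      1       |         0          |    1     |    1    |       1       |             1              | 1
0 | 0 | 0 | 0 |      0      |      1       |         0          |    1     |    0    |       0       |             0              | 1
The formula is true on 13 of the 16 rows.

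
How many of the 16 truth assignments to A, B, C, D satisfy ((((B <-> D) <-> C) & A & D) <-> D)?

10

A  B  C  D  |  φ
0  0  0  0  |  1
0  0  0  1  |  0
0  0  1  0  |  1
0  0  1  1  |  0
0  1  0  0  |  1
0  1  0  1  |  0
0  1  1  0  |  1
0  1  1  1  |  0
1  0  0  0  |  1
1  0  0  1  |  1
1  0  1  0  |  1
1  0  1  1  |  0
1  1  0  0  |  1
1  1  0  1  |  0
1  1  1  0  |  1
1  1  1  1  |  1
The formula is true on 10 of the 16 rows.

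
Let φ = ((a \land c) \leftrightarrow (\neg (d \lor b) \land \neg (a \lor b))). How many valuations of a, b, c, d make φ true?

10

a | b | c | d || φ
0 | 0 | 0 | 0 || 0
0 | 0 | 0 | 1 || 1
0 | 0 | 1 | 0 || 0
0 | 0 | 1 | 1 || 1
0 | 1 | 0 | 0 || 1
0 | 1 | 0 | 1 || 1
0 | 1 | 1 | 0 || 1
0 | 1 | 1 | 1 || 1
1 | 0 | 0 | 0 || 1
1 | 0 | 0 | 1 || 1
1 | 0 | 1 | 0 || 0
1 | 0 | 1 | 1 || 0
1 | 1 | 0 | 0 || 1
1 | 1 | 0 | 1 || 1
1 | 1 | 1 | 0 || 0
1 | 1 | 1 | 1 || 0
The formula is true on 10 of the 16 rows.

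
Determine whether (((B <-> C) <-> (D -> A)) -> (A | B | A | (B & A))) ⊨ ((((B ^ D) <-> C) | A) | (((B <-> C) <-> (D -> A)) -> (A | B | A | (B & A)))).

A  B  C  D  |  φ  ψ
T  T  T  T  |  T  T
T  T  T  F  |  T  T
T  T  F  T  |  T  T
T  T  F  F  |  T  T
T  F  T  T  |  T  T
T  F  T  F  |  T  T
T  F  F  T  |  T  T
T  F  F  F  |  T  T
F  T  T  T  |  T  T
F  T  T  F  |  T  T
F  T  F  T  |  T  T
F  T  F  F  |  T  T
F  F  T  T  |  F  T
F  F  T  F  |  T  T
F  F  F  T  |  T  T
F  F  F  F  |  F  T
In every row where φ is true, ψ is also true, so φ ⊨ ψ.

yes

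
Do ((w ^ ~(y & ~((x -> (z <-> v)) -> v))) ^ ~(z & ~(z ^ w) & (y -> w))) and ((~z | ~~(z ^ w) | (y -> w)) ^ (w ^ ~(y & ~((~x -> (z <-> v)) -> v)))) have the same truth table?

not equivalent

x | y | z | w | v || φ | ψ
T | T | T | T | T || F | T
T | T | T | T | F || F | F
T | T | T | F | T || F | F
T | T | T | F | F || F | T
T | T | F | T | T || T | T
T | T | F | T | F || F | F
T | T | F | F | T || F | F
T | T | F | F | F || T | T
T | F | T | T | T || F | T
T | F | T | T | F || F | T
T | F | T | F | T || F | F
T | F | T | F | F || F | F
T | F | F | T | T || T | T
T | F | F | T | F || T | T
T | F | F | F | T || F | F
T | F | F | F | F || F | F
F | T | T | T | T || F | T
F | T | T | T | F || T | T
F | T | T | F | T || F | F
F | T | T | F | F || T | F
F | T | F | T | T || T | T
F | T | F | T | F || F | F
F | T | F | F | T || F | F
F | T | F | F | F || T | T
F | F | T | T | T || F | T
F | F | T | T | F || F | T
F | F | T | F | T || F | F
F | F | T | F | F || F | F
F | F | F | T | T || T | T
F | F | F | T | F || T | T
F | F | F | F | T || F | F
F | F | F | F | F || F | F
The columns differ at x=T, y=T, z=T, w=T, v=T (φ=F, ψ=T), so they are not equivalent.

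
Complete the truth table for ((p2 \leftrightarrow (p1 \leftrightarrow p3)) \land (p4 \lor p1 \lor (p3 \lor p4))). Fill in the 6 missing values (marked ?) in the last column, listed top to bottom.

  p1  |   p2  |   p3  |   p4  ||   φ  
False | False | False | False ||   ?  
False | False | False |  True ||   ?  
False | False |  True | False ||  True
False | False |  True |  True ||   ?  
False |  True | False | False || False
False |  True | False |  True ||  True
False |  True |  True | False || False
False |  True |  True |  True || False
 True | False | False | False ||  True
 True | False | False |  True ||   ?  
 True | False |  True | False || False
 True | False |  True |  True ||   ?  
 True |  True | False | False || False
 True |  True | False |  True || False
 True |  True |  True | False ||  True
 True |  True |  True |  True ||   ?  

False, False, True, True, False, True

Row p1=False, p2=False, p3=False, p4=False: (p2 \leftrightarrow (p1 \leftrightarrow p3)) = False, (p4 \lor p1 \lor (p3 \lor p4)) = False, so the formula = False.
Row p1=False, p2=False, p3=False, p4=True: (p2 \leftrightarrow (p1 \leftrightarrow p3)) = False, (p4 \lor p1 \lor (p3 \lor p4)) = True, so the formula = False.
Row p1=False, p2=False, p3=True, p4=True: (p2 \leftrightarrow (p1 \leftrightarrow p3)) = True, (p4 \lor p1 \lor (p3 \lor p4)) = True, so the formula = True.
Row p1=True, p2=False, p3=False, p4=True: (p2 \leftrightarrow (p1 \leftrightarrow p3)) = True, (p4 \lor p1 \lor (p3 \lor p4)) = True, so the formula = True.
Row p1=True, p2=False, p3=True, p4=True: (p2 \leftrightarrow (p1 \leftrightarrow p3)) = False, (p4 \lor p1 \lor (p3 \lor p4)) = True, so the formula = False.
Row p1=True, p2=True, p3=True, p4=True: (p2 \leftrightarrow (p1 \leftrightarrow p3)) = True, (p4 \lor p1 \lor (p3 \lor p4)) = True, so the formula = True.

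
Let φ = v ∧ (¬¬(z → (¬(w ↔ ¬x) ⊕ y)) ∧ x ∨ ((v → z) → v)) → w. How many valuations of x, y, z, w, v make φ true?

24

x | y | z | w | v | φ
- | - | - | - | - | -
0 | 0 | 0 | 0 | 0 | 1
0 | 0 | 0 | 0 | 1 | 0
0 | 0 | 0 | 1 | 0 | 1
0 | 0 | 0 | 1 | 1 | 1
0 | 0 | 1 | 0 | 0 | 1
0 | 0 | 1 | 0 | 1 | 0
0 | 0 | 1 | 1 | 0 | 1
0 | 0 | 1 | 1 | 1 | 1
0 | 1 | 0 | 0 | 0 | 1
0 | 1 | 0 | 0 | 1 | 0
0 | 1 | 0 | 1 | 0 | 1
0 | 1 | 0 | 1 | 1 | 1
0 | 1 | 1 | 0 | 0 | 1
0 | 1 | 1 | 0 | 1 | 0
0 | 1 | 1 | 1 | 0 | 1
0 | 1 | 1 | 1 | 1 | 1
1 | 0 | 0 | 0 | 0 | 1
1 | 0 | 0 | 0 | 1 | 0
1 | 0 | 0 | 1 | 0 | 1
1 | 0 | 0 | 1 | 1 | 1
1 | 0 | 1 | 0 | 0 | 1
1 | 0 | 1 | 0 | 1 | 0
1 | 0 | 1 | 1 | 0 | 1
1 | 0 | 1 | 1 | 1 | 1
1 | 1 | 0 | 0 | 0 | 1
1 | 1 | 0 | 0 | 1 | 0
1 | 1 | 0 | 1 | 0 | 1
1 | 1 | 0 | 1 | 1 | 1
1 | 1 | 1 | 0 | 0 | 1
1 | 1 | 1 | 0 | 1 | 0
1 | 1 | 1 | 1 | 0 | 1
1 | 1 | 1 | 1 | 1 | 1
The formula is true on 24 of the 32 rows.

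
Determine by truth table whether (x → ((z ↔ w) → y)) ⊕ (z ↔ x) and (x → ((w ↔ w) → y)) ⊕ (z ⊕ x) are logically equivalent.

x  y  z  w  |  φ  ψ
T  T  T  T  |  F  T
T  T  T  F  |  F  T
T  T  F  T  |  T  F
T  T  F  F  |  T  F
T  F  T  T  |  T  F
T  F  T  F  |  F  F
T  F  F  T  |  T  T
T  F  F  F  |  F  T
F  T  T  T  |  T  F
F  T  T  F  |  T  F
F  T  F  T  |  F  T
F  T  F  F  |  F  T
F  F  T  T  |  T  F
F  F  T  F  |  T  F
F  F  F  T  |  F  T
F  F  F  F  |  F  T
The columns differ at x=T, y=T, z=T, w=T (φ=F, ψ=T), so they are not equivalent.

not equivalent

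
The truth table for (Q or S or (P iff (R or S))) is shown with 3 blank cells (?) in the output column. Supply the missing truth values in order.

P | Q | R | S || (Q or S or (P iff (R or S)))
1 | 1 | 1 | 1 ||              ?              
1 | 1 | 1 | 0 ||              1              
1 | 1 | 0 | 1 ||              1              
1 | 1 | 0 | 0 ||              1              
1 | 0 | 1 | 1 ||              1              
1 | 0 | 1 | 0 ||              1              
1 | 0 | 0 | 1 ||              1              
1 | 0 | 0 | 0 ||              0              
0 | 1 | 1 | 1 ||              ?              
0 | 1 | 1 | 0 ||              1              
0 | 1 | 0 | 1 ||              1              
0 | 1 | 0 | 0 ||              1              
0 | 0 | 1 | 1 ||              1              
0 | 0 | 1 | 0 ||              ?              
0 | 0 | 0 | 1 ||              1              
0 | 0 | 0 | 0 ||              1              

1, 1, 0

Row P=1, Q=1, R=1, S=1: (P iff (R or S)) = 1, so (Q or S or (P iff (R or S))) = 1.
Row P=0, Q=1, R=1, S=1: (P iff (R or S)) = 0, so (Q or S or (P iff (R or S))) = 1.
Row P=0, Q=0, R=1, S=0: (P iff (R or S)) = 0, so (Q or S or (P iff (R or S))) = 0.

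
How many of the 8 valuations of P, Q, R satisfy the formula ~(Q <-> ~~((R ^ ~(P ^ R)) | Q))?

2

P  Q  R     (P ^ R)  ~(P ^ R)  (R ^ ~(P ^ R))  ((R ^ ~(P ^ R)) | Q)  ~((R ^ ~(P ^ R)) | Q)  ~~((R ^ ~(P ^ R)) | Q)  φ
F  F  F        F        T            T                  T                      F                      T             T
F  F  T        T        F            T                  T                      F                      T             T
F  T  F        F        T            T                  T                      F                      T             F
F  T  T        T        F            T                  T                      F                      T             F
T  F  F        T        F            F                  F                      T                      F             F
T  F  T        F        T            F                  F                      T                      F             F
T  T  F        T        F            F                  T                      F                      T             F
T  T  T        F        T            F                  T                      F                      T             F
The formula is true on 2 of the 8 rows.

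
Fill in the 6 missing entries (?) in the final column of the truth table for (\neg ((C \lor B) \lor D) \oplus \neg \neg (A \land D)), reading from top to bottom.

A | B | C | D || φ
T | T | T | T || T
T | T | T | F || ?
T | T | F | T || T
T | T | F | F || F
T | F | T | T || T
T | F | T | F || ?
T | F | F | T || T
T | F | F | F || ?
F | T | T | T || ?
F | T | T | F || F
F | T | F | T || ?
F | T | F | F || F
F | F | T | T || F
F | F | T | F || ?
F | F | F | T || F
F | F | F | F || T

Row A=T, B=T, C=T, D=F: \neg ((C \lor B) \lor D) = F, \neg \neg (A \land D) = F, so the formula = F.
Row A=T, B=F, C=T, D=F: \neg ((C \lor B) \lor D) = F, \neg \neg (A \land D) = F, so the formula = F.
Row A=T, B=F, C=F, D=F: \neg ((C \lor B) \lor D) = T, \neg \neg (A \land D) = F, so the formula = T.
Row A=F, B=T, C=T, D=T: \neg ((C \lor B) \lor D) = F, \neg \neg (A \land D) = F, so the formula = F.
Row A=F, B=T, C=F, D=T: \neg ((C \lor B) \lor D) = F, \neg \neg (A \land D) = F, so the formula = F.
Row A=F, B=F, C=T, D=F: \neg ((C \lor B) \lor D) = F, \neg \neg (A \land D) = F, so the formula = F.

F, F, T, F, F, F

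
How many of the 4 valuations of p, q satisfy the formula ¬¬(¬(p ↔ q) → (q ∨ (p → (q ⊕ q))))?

3

p  q  |  (p ↔ q)  ¬(p ↔ q)  (q ⊕ q)  (p → (q ⊕ q))  (q ∨ (p → (q ⊕ q)))  φ
T  T  |     T        F         F           F                 T           T
T  F  |     F        T         F           F                 F           F
F  T  |     F        T         F           T                 T           T
F  F  |     T        F         F           T                 T           T
The formula is true on 3 of the 4 rows.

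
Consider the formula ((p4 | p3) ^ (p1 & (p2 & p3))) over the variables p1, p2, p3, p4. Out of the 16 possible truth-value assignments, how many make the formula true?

p1  p2  p3  p4     ((p4 | p3) ^ (p1 & (p2 & p3)))
1   1   1   1                    0               
1   1   1   0                    0               
1   1   0   1                    1               
1   1   0   0                    0               
1   0   1   1                    1               
1   0   1   0                    1               
1   0   0   1                    1               
1   0   0   0                    0               
0   1   1   1                    1               
0   1   1   0                    1               
0   1   0   1                    1               
0   1   0   0                    0               
0   0   1   1                    1               
0   0   1   0                    1               
0   0   0   1                    1               
0   0   0   0                    0               
The formula is true on 10 of the 16 rows.

10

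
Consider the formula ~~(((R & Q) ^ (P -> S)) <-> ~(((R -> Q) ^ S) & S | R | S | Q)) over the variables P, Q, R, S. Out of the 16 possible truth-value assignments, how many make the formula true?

  P      Q      R      S       (R & Q)  (P -> S)  ((R & Q) ^ (P -> S))  (R -> Q)  ((R -> Q) ^ S)  (((R -> Q) ^ S) & S)  (R | S | Q)    φ  
 True   True   True   True       True     True           False            True        False              False              True      True
 True   True   True  False       True    False            True            True         True              False              True     False
 True   True  False   True      False     True            True            True        False              False              True     False
 True   True  False  False      False    False           False            True         True              False              True      True
 True  False   True   True      False     True            True           False         True               True              True     False
 True  False   True  False      False    False           False           False        False              False              True      True
 True  False  False   True      False     True            True            True        False              False              True     False
 True  False  False  False      False    False           False            True         True              False             False     False
False   True   True   True       True     True           False            True        False              False              True      True
False   True   True  False       True     True           False            True         True              False              True      True
False   True  False   True      False     True            True            True        False              False              True     False
False   True  False  False      False     True            True            True         True              False              True     False
False  False   True   True      False     True            True           False         True               True              True     False
False  False   True  False      False     True            True           False        False              False              True     False
False  False  False   True      False     True            True            True        False              False              True     False
False  False  False  False      False     True            True            True         True              False             False      True
The formula is true on 6 of the 16 rows.

6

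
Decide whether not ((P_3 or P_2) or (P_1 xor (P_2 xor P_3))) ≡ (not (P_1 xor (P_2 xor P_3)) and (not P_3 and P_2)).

not equivalent

 P_1  |  P_2  |  P_3  |   φ   |   ψ  
----- | ----- | ----- | ----- | -----
 True |  True |  True | False | False
 True |  True | False | False |  True
 True | False |  True | False | False
 True | False | False | False | False
False |  True |  True | False | False
False |  True | False | False | False
False | False |  True | False | False
False | False | False |  True | False
The columns differ at P_1=True, P_2=True, P_3=False (φ=False, ψ=True), so they are not equivalent.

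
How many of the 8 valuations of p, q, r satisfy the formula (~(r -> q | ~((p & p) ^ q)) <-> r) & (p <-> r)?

p  q  r     (p & p)  ((p & p) ^ q)  ~((p & p) ^ q)  (q | ~((p & p) ^ q))  (r -> (q | ~((p & p) ^ q)))  ~(r -> (q | ~((p & p) ^ q)))  (p <-> r)  φ
F  F  F        F           F              T                  T                         T                            F                    T      T
F  F  T        F           F              T                  T                         T                            F                    F      F
F  T  F        F           T              F                  T                         T                            F                    T      T
F  T  T        F           T              F                  T                         T                            F                    F      F
T  F  F        T           T              F                  F                         T                            F                    F      F
T  F  T        T           T              F                  F                         F                            T                    T      T
T  T  F        T           F              T                  T                         T                            F                    F      F
T  T  T        T           F              T                  T                         T                            F                    T      F
The formula is true on 3 of the 8 rows.

3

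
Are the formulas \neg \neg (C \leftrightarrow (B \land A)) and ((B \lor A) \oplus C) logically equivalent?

not equivalent

A  B  C  |  φ  ψ
T  T  T  |  T  F
T  T  F  |  F  T
T  F  T  |  F  F
T  F  F  |  T  T
F  T  T  |  F  F
F  T  F  |  T  T
F  F  T  |  F  T
F  F  F  |  T  F
The columns differ at A=T, B=T, C=T (φ=T, ψ=F), so they are not equivalent.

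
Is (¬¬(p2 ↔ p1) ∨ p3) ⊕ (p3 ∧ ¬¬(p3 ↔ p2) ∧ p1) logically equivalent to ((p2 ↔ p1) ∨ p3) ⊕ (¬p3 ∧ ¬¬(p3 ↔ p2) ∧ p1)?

p1 | p2 | p3 || φ | ψ
F  | F  | F  || T | T
F  | F  | T  || T | T
F  | T  | F  || F | F
F  | T  | T  || T | T
T  | F  | F  || F | T
T  | F  | T  || T | T
T  | T  | F  || T | T
T  | T  | T  || F | T
The columns differ at p1=T, p2=F, p3=F (φ=F, ψ=T), so they are not equivalent.

not equivalent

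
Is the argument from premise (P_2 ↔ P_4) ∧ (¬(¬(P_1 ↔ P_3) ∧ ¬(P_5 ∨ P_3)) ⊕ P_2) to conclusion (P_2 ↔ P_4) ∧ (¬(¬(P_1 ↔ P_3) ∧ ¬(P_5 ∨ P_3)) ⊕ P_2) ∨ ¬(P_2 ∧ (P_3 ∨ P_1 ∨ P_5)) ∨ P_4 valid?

yes

P_1 | P_2 | P_3 | P_4 | P_5 | φ | ψ
--- | --- | --- | --- | --- | - | -
 T  |  T  |  T  |  T  |  T  | F | T
 T  |  T  |  T  |  T  |  F  | F | T
 T  |  T  |  T  |  F  |  T  | F | F
 T  |  T  |  T  |  F  |  F  | F | F
 T  |  T  |  F  |  T  |  T  | F | T
 T  |  T  |  F  |  T  |  F  | T | T
 T  |  T  |  F  |  F  |  T  | F | F
 T  |  T  |  F  |  F  |  F  | F | F
 T  |  F  |  T  |  T  |  T  | F | T
 T  |  F  |  T  |  T  |  F  | F | T
 T  |  F  |  T  |  F  |  T  | T | T
 T  |  F  |  T  |  F  |  F  | T | T
 T  |  F  |  F  |  T  |  T  | F | T
 T  |  F  |  F  |  T  |  F  | F | T
 T  |  F  |  F  |  F  |  T  | T | T
 T  |  F  |  F  |  F  |  F  | F | T
 F  |  T  |  T  |  T  |  T  | F | T
 F  |  T  |  T  |  T  |  F  | F | T
 F  |  T  |  T  |  F  |  T  | F | F
 F  |  T  |  T  |  F  |  F  | F | F
 F  |  T  |  F  |  T  |  T  | F | T
 F  |  T  |  F  |  T  |  F  | F | T
 F  |  T  |  F  |  F  |  T  | F | F
 F  |  T  |  F  |  F  |  F  | F | T
 F  |  F  |  T  |  T  |  T  | F | T
 F  |  F  |  T  |  T  |  F  | F | T
 F  |  F  |  T  |  F  |  T  | T | T
 F  |  F  |  T  |  F  |  F  | T | T
 F  |  F  |  F  |  T  |  T  | F | T
 F  |  F  |  F  |  T  |  F  | F | T
 F  |  F  |  F  |  F  |  T  | T | T
 F  |  F  |  F  |  F  |  F  | T | T
In every row where φ is true, ψ is also true, so φ ⊨ ψ.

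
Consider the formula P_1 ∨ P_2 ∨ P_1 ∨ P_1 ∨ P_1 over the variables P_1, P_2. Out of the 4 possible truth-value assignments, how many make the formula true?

3

P_1 | P_2 | (P_1 ∨ (P_2 ∨ P_1) ∨ P_1 ∨ P_1)
--- | --- | -------------------------------
 F  |  F  |                F               
 F  |  T  |                T               
 T  |  F  |                T               
 T  |  T  |                T               
The formula is true on 3 of the 4 rows.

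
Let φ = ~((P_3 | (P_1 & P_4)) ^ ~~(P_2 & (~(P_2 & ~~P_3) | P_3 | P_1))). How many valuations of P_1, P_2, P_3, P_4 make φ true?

P_1  P_2  P_3  P_4     (P_1 & P_4)  (P_3 | (P_1 & P_4))  ~P_3  ~~P_3  (P_2 & ~~P_3)  ~(P_2 & ~~P_3)  (~(P_2 & ~~P_3) | P_3 | P_1)  φ
 1    1    1    1           1                1            0      1          1              0                      1                1
 1    1    1    0           0                1            0      1          1              0                      1                1
 1    1    0    1           1                1            1      0          0              1                      1                1
 1    1    0    0           0                0            1      0          0              1                      1                0
 1    0    1    1           1                1            0      1          0              1                      1                0
 1    0    1    0           0                1            0      1          0              1                      1                0
 1    0    0    1           1                1            1      0          0              1                      1                0
 1    0    0    0           0                0            1      0          0              1                      1                1
 0    1    1    1           0                1            0      1          1              0                      1                1
 0    1    1    0           0                1            0      1          1              0                      1                1
 0    1    0    1           0                0            1      0          0              1                      1                0
 0    1    0    0           0                0            1      0          0              1                      1                0
 0    0    1    1           0                1            0      1          0              1                      1                0
 0    0    1    0           0                1            0      1          0              1                      1                0
 0    0    0    1           0                0            1      0          0              1                      1                1
 0    0    0    0           0                0            1      0          0              1                      1                1
The formula is true on 8 of the 16 rows.

8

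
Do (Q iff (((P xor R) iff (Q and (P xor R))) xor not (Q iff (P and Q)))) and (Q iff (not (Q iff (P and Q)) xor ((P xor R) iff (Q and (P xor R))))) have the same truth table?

P | Q | R || φ | ψ
F | F | F || F | F
F | F | T || T | T
F | T | F || F | F
F | T | T || F | F
T | F | F || T | T
T | F | T || F | F
T | T | F || T | T
T | T | T || T | T
The columns for φ and ψ agree on every row, so they are logically equivalent.

equivalent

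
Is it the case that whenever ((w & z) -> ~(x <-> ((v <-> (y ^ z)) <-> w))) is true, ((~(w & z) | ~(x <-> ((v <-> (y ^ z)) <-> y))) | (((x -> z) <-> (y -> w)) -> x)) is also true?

x  y  z  w  v  |  φ  ψ
F  F  F  F  F  |  T  T
F  F  F  F  T  |  T  T
F  F  F  T  F  |  T  T
F  F  F  T  T  |  T  T
F  F  T  F  F  |  T  T
F  F  T  F  T  |  T  T
F  F  T  T  F  |  F  T
F  F  T  T  T  |  T  F
F  T  F  F  F  |  T  T
F  T  F  F  T  |  T  T
F  T  F  T  F  |  T  T
F  T  F  T  T  |  T  T
F  T  T  F  F  |  T  T
F  T  T  F  T  |  T  T
F  T  T  T  F  |  T  T
F  T  T  T  T  |  F  F
T  F  F  F  F  |  T  T
T  F  F  F  T  |  T  T
T  F  F  T  F  |  T  T
T  F  F  T  T  |  T  T
T  F  T  F  F  |  T  T
T  F  T  F  T  |  T  T
T  F  T  T  F  |  T  T
T  F  T  T  T  |  F  T
T  T  F  F  F  |  T  T
T  T  F  F  T  |  T  T
T  T  F  T  F  |  T  T
T  T  F  T  T  |  T  T
T  T  T  F  F  |  T  T
T  T  T  F  T  |  T  T
T  T  T  T  F  |  F  T
T  T  T  T  T  |  T  T
At x=F, y=F, z=T, w=T, v=T we have φ true but ψ false, so φ does not entail ψ.

no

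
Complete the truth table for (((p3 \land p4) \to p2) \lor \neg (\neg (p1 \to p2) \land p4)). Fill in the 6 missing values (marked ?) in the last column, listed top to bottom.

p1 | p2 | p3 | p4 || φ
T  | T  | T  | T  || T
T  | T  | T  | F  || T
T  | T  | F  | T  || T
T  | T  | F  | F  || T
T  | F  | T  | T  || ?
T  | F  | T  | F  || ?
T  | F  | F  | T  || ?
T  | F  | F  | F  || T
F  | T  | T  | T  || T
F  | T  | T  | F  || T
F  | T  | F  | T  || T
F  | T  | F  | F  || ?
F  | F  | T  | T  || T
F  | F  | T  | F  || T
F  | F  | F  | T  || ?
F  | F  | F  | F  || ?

F, T, T, T, T, T

Row p1=T, p2=F, p3=T, p4=T: ((p3 \land p4) \to p2) = F, \neg (\neg (p1 \to p2) \land p4) = F, so the formula = F.
Row p1=T, p2=F, p3=T, p4=F: ((p3 \land p4) \to p2) = T, \neg (\neg (p1 \to p2) \land p4) = T, so the formula = T.
Row p1=T, p2=F, p3=F, p4=T: ((p3 \land p4) \to p2) = T, \neg (\neg (p1 \to p2) \land p4) = F, so the formula = T.
Row p1=F, p2=T, p3=F, p4=F: ((p3 \land p4) \to p2) = T, \neg (\neg (p1 \to p2) \land p4) = T, so the formula = T.
Row p1=F, p2=F, p3=F, p4=T: ((p3 \land p4) \to p2) = T, \neg (\neg (p1 \to p2) \land p4) = T, so the formula = T.
Row p1=F, p2=F, p3=F, p4=F: ((p3 \land p4) \to p2) = T, \neg (\neg (p1 \to p2) \land p4) = T, so the formula = T.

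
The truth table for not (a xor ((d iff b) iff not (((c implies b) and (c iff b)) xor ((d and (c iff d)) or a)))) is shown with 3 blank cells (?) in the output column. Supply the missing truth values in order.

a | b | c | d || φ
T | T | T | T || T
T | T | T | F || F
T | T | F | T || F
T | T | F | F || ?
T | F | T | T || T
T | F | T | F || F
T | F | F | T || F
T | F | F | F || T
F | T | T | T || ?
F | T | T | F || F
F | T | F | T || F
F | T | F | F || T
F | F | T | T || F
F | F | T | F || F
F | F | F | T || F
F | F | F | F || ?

T, F, T

Row a=T, b=T, c=F, d=F: ((d iff b) iff not (((c implies b) and (c iff b)) xor ((d and (c iff d)) or a))) = T, (a xor ((d iff b) iff not (((c implies b) and (c iff b)) xor ((d and (c iff d)) or a)))) = F, so the formula = T.
Row a=F, b=T, c=T, d=T: ((d iff b) iff not (((c implies b) and (c iff b)) xor ((d and (c iff d)) or a))) = T, (a xor ((d iff b) iff not (((c implies b) and (c iff b)) xor ((d and (c iff d)) or a)))) = T, so the formula = F.
Row a=F, b=F, c=F, d=F: ((d iff b) iff not (((c implies b) and (c iff b)) xor ((d and (c iff d)) or a))) = F, (a xor ((d iff b) iff not (((c implies b) and (c iff b)) xor ((d and (c iff d)) or a)))) = F, so the formula = T.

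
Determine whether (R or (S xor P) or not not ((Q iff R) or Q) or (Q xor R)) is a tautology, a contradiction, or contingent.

tautology

P | Q | R | S || φ
T | T | T | T || T
T | T | T | F || T
T | T | F | T || T
T | T | F | F || T
T | F | T | T || T
T | F | T | F || T
T | F | F | T || T
T | F | F | F || T
F | T | T | T || T
F | T | T | F || T
F | T | F | T || T
F | T | F | F || T
F | F | T | T || T
F | F | T | F || T
F | F | F | T || T
F | F | F | F || T
Every row is T, so the formula is a tautology.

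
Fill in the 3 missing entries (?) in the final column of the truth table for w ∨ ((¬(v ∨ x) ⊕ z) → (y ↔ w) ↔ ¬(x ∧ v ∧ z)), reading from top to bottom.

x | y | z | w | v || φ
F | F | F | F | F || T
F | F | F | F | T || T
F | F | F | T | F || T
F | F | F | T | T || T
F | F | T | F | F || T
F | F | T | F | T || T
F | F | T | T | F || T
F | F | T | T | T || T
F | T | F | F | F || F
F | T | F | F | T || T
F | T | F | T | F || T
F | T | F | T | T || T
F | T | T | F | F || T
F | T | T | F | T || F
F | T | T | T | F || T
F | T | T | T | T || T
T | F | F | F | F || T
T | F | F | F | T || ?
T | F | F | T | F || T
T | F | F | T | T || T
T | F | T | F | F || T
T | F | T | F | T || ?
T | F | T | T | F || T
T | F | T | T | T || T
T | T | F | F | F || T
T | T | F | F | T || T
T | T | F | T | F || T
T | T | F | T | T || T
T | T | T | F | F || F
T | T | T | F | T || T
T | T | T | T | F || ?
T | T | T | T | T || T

T, F, T

Row x=T, y=F, z=F, w=F, v=T: ((¬(v ∨ x) ⊕ z) → (y ↔ w) ↔ ¬(x ∧ v ∧ z)) = T, so the formula = T.
Row x=T, y=F, z=T, w=F, v=T: ((¬(v ∨ x) ⊕ z) → (y ↔ w) ↔ ¬(x ∧ v ∧ z)) = F, so the formula = F.
Row x=T, y=T, z=T, w=T, v=F: ((¬(v ∨ x) ⊕ z) → (y ↔ w) ↔ ¬(x ∧ v ∧ z)) = T, so the formula = T.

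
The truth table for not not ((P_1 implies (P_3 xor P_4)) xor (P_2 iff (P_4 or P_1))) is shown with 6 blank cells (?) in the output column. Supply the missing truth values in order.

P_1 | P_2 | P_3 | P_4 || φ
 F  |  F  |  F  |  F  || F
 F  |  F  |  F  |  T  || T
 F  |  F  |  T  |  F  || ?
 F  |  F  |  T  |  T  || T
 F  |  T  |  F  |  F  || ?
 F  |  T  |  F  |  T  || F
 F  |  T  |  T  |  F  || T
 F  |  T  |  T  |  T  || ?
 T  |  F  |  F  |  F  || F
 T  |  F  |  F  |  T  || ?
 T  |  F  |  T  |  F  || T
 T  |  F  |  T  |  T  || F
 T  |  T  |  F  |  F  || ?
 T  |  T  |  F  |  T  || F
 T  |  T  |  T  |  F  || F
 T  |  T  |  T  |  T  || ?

F, T, F, T, T, T

Row P_1=F, P_2=F, P_3=T, P_4=F: ((P_1 implies (P_3 xor P_4)) xor (P_2 iff (P_4 or P_1))) = F, not ((P_1 implies (P_3 xor P_4)) xor (P_2 iff (P_4 or P_1))) = T, so the formula = F.
Row P_1=F, P_2=T, P_3=F, P_4=F: ((P_1 implies (P_3 xor P_4)) xor (P_2 iff (P_4 or P_1))) = T, not ((P_1 implies (P_3 xor P_4)) xor (P_2 iff (P_4 or P_1))) = F, so the formula = T.
Row P_1=F, P_2=T, P_3=T, P_4=T: ((P_1 implies (P_3 xor P_4)) xor (P_2 iff (P_4 or P_1))) = F, not ((P_1 implies (P_3 xor P_4)) xor (P_2 iff (P_4 or P_1))) = T, so the formula = F.
Row P_1=T, P_2=F, P_3=F, P_4=T: ((P_1 implies (P_3 xor P_4)) xor (P_2 iff (P_4 or P_1))) = T, not ((P_1 implies (P_3 xor P_4)) xor (P_2 iff (P_4 or P_1))) = F, so the formula = T.
Row P_1=T, P_2=T, P_3=F, P_4=F: ((P_1 implies (P_3 xor P_4)) xor (P_2 iff (P_4 or P_1))) = T, not ((P_1 implies (P_3 xor P_4)) xor (P_2 iff (P_4 or P_1))) = F, so the formula = T.
Row P_1=T, P_2=T, P_3=T, P_4=T: ((P_1 implies (P_3 xor P_4)) xor (P_2 iff (P_4 or P_1))) = T, not ((P_1 implies (P_3 xor P_4)) xor (P_2 iff (P_4 or P_1))) = F, so the formula = T.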